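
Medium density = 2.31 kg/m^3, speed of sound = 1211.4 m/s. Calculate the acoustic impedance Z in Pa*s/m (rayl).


Given values:
  rho = 2.31 kg/m^3
  c = 1211.4 m/s
Formula: Z = rho * c
Z = 2.31 * 1211.4
Z = 2798.33

2798.33 rayl


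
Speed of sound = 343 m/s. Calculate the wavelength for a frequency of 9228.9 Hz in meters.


Given values:
  c = 343 m/s, f = 9228.9 Hz
Formula: lambda = c / f
lambda = 343 / 9228.9
lambda = 0.0372

0.0372 m


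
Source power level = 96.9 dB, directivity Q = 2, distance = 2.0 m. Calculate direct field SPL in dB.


Given values:
  Lw = 96.9 dB, Q = 2, r = 2.0 m
Formula: SPL = Lw + 10 * log10(Q / (4 * pi * r^2))
Compute 4 * pi * r^2 = 4 * pi * 2.0^2 = 50.2655
Compute Q / denom = 2 / 50.2655 = 0.03978872
Compute 10 * log10(0.03978872) = -14.0024
SPL = 96.9 + (-14.0024) = 82.9

82.9 dB


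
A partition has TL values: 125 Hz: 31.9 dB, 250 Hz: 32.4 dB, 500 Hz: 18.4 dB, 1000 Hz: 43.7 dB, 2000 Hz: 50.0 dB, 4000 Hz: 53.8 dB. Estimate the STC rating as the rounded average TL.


Given TL values at each frequency:
  125 Hz: 31.9 dB
  250 Hz: 32.4 dB
  500 Hz: 18.4 dB
  1000 Hz: 43.7 dB
  2000 Hz: 50.0 dB
  4000 Hz: 53.8 dB
Formula: STC ~ round(average of TL values)
Sum = 31.9 + 32.4 + 18.4 + 43.7 + 50.0 + 53.8 = 230.2
Average = 230.2 / 6 = 38.37
Rounded: 38

38


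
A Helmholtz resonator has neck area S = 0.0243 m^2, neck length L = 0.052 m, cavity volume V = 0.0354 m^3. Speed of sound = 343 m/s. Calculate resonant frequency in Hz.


Given values:
  S = 0.0243 m^2, L = 0.052 m, V = 0.0354 m^3, c = 343 m/s
Formula: f = (c / (2*pi)) * sqrt(S / (V * L))
Compute V * L = 0.0354 * 0.052 = 0.0018408
Compute S / (V * L) = 0.0243 / 0.0018408 = 13.2008
Compute sqrt(13.2008) = 3.633291
Compute c / (2*pi) = 343 / 6.283185 = 54.590148
f = 54.590148 * 3.633291 = 198.34

198.34 Hz


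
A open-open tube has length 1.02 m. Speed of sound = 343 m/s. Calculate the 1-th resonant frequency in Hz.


Given values:
  Tube type: open-open, L = 1.02 m, c = 343 m/s, n = 1
Formula: f_n = n * c / (2 * L)
Compute 2 * L = 2 * 1.02 = 2.04
f = 1 * 343 / 2.04
f = 168.14

168.14 Hz


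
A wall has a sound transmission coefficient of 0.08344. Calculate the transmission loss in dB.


Given values:
  tau = 0.08344
Formula: TL = 10 * log10(1 / tau)
Compute 1 / tau = 1 / 0.08344 = 11.9847
Compute log10(11.9847) = 1.078627
TL = 10 * 1.078627 = 10.79

10.79 dB


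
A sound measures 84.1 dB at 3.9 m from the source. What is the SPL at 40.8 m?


Given values:
  SPL1 = 84.1 dB, r1 = 3.9 m, r2 = 40.8 m
Formula: SPL2 = SPL1 - 20 * log10(r2 / r1)
Compute ratio: r2 / r1 = 40.8 / 3.9 = 10.4615
Compute log10: log10(10.4615) = 1.019594
Compute drop: 20 * 1.019594 = 20.3919
SPL2 = 84.1 - 20.3919 = 63.71

63.71 dB


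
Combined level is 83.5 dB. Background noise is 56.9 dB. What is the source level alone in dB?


Given values:
  L_total = 83.5 dB, L_bg = 56.9 dB
Formula: L_source = 10 * log10(10^(L_total/10) - 10^(L_bg/10))
Convert to linear:
  10^(83.5/10) = 223872113.8568
  10^(56.9/10) = 489778.8194
Difference: 223872113.8568 - 489778.8194 = 223382335.0374
L_source = 10 * log10(223382335.0374) = 83.49

83.49 dB


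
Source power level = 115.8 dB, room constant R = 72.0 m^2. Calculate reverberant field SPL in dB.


Given values:
  Lw = 115.8 dB, R = 72.0 m^2
Formula: SPL = Lw + 10 * log10(4 / R)
Compute 4 / R = 4 / 72.0 = 0.055556
Compute 10 * log10(0.055556) = -12.5527
SPL = 115.8 + (-12.5527) = 103.25

103.25 dB


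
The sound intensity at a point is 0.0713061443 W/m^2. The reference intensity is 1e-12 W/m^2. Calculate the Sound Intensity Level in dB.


Given values:
  I = 0.0713061443 W/m^2
  I_ref = 1e-12 W/m^2
Formula: SIL = 10 * log10(I / I_ref)
Compute ratio: I / I_ref = 71306144300
Compute log10: log10(71306144300) = 10.853127
Multiply: SIL = 10 * 10.853127 = 108.53

108.53 dB


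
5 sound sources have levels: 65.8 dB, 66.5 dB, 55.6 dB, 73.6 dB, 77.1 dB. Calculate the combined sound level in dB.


Formula: L_total = 10 * log10( sum(10^(Li/10)) )
  Source 1: 10^(65.8/10) = 3801893.9632
  Source 2: 10^(66.5/10) = 4466835.9215
  Source 3: 10^(55.6/10) = 363078.0548
  Source 4: 10^(73.6/10) = 22908676.5277
  Source 5: 10^(77.1/10) = 51286138.3991
Sum of linear values = 82826622.8663
L_total = 10 * log10(82826622.8663) = 79.18

79.18 dB


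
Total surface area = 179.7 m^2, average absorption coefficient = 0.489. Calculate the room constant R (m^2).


Given values:
  S = 179.7 m^2, alpha = 0.489
Formula: R = S * alpha / (1 - alpha)
Numerator: 179.7 * 0.489 = 87.8733
Denominator: 1 - 0.489 = 0.511
R = 87.8733 / 0.511 = 171.96

171.96 m^2


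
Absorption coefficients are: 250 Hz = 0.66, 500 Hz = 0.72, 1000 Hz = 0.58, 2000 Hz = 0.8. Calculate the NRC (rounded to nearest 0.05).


Given values:
  a_250 = 0.66, a_500 = 0.72
  a_1000 = 0.58, a_2000 = 0.8
Formula: NRC = (a250 + a500 + a1000 + a2000) / 4
Sum = 0.66 + 0.72 + 0.58 + 0.8 = 2.76
NRC = 2.76 / 4 = 0.69
Rounded to nearest 0.05: 0.7

0.7


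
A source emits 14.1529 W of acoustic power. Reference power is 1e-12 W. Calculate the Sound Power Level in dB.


Given values:
  W = 14.1529 W
  W_ref = 1e-12 W
Formula: SWL = 10 * log10(W / W_ref)
Compute ratio: W / W_ref = 14152900000000
Compute log10: log10(14152900000000) = 13.150845
Multiply: SWL = 10 * 13.150845 = 131.51

131.51 dB


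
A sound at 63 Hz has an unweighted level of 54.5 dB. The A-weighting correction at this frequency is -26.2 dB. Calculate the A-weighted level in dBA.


Given values:
  SPL = 54.5 dB
  A-weighting at 63 Hz = -26.2 dB
Formula: L_A = SPL + A_weight
L_A = 54.5 + (-26.2)
L_A = 28.3

28.3 dBA


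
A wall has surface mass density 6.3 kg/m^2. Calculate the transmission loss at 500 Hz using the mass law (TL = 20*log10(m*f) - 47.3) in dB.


Given values:
  m = 6.3 kg/m^2, f = 500 Hz
Formula: TL = 20 * log10(m * f) - 47.3
Compute m * f = 6.3 * 500 = 3150.0
Compute log10(3150.0) = 3.498311
Compute 20 * 3.498311 = 69.9662
TL = 69.9662 - 47.3 = 22.67

22.67 dB


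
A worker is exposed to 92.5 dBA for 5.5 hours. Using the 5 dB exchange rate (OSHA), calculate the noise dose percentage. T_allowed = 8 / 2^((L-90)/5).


Given values:
  L = 92.5 dBA, T = 5.5 hours
Formula: T_allowed = 8 / 2^((L - 90) / 5)
Compute exponent: (92.5 - 90) / 5 = 0.5
Compute 2^(0.5) = 1.414214
T_allowed = 8 / 1.414214 = 5.656852 hours
Dose = (T / T_allowed) * 100
Dose = (5.5 / 5.656852) * 100 = 97.23

97.23 %


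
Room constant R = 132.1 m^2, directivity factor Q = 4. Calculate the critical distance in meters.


Given values:
  R = 132.1 m^2, Q = 4
Formula: d_c = 0.141 * sqrt(Q * R)
Compute Q * R = 4 * 132.1 = 528.4
Compute sqrt(528.4) = 22.987
d_c = 0.141 * 22.987 = 3.241

3.241 m


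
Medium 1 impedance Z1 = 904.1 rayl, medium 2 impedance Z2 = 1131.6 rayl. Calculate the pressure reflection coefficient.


Given values:
  Z1 = 904.1 rayl, Z2 = 1131.6 rayl
Formula: R = (Z2 - Z1) / (Z2 + Z1)
Numerator: Z2 - Z1 = 1131.6 - 904.1 = 227.5
Denominator: Z2 + Z1 = 1131.6 + 904.1 = 2035.7
R = 227.5 / 2035.7 = 0.1118

0.1118


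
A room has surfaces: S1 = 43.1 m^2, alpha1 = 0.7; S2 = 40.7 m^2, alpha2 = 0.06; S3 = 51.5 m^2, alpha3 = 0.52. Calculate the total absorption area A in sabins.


Given surfaces:
  Surface 1: 43.1 * 0.7 = 30.17
  Surface 2: 40.7 * 0.06 = 2.442
  Surface 3: 51.5 * 0.52 = 26.78
Formula: A = sum(Si * alpha_i)
A = 30.17 + 2.442 + 26.78
A = 59.39

59.39 sabins


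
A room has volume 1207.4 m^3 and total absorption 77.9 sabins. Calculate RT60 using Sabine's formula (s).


Given values:
  V = 1207.4 m^3
  A = 77.9 sabins
Formula: RT60 = 0.161 * V / A
Numerator: 0.161 * 1207.4 = 194.3914
RT60 = 194.3914 / 77.9 = 2.495

2.495 s


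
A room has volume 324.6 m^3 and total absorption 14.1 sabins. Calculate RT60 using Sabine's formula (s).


Given values:
  V = 324.6 m^3
  A = 14.1 sabins
Formula: RT60 = 0.161 * V / A
Numerator: 0.161 * 324.6 = 52.2606
RT60 = 52.2606 / 14.1 = 3.706

3.706 s


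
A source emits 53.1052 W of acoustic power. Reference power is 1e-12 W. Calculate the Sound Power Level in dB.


Given values:
  W = 53.1052 W
  W_ref = 1e-12 W
Formula: SWL = 10 * log10(W / W_ref)
Compute ratio: W / W_ref = 53105200000000
Compute log10: log10(53105200000000) = 13.725137
Multiply: SWL = 10 * 13.725137 = 137.25

137.25 dB


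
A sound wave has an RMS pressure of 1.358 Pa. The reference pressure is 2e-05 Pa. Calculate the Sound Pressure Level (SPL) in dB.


Given values:
  p = 1.358 Pa
  p_ref = 2e-05 Pa
Formula: SPL = 20 * log10(p / p_ref)
Compute ratio: p / p_ref = 1.358 / 2e-05 = 67900
Compute log10: log10(67900) = 4.83187
Multiply: SPL = 20 * 4.83187 = 96.64

96.64 dB


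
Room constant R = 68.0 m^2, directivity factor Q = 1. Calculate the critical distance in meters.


Given values:
  R = 68.0 m^2, Q = 1
Formula: d_c = 0.141 * sqrt(Q * R)
Compute Q * R = 1 * 68.0 = 68.0
Compute sqrt(68.0) = 8.2462
d_c = 0.141 * 8.2462 = 1.163

1.163 m


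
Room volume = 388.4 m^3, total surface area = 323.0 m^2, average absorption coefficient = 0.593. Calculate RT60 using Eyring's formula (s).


Given values:
  V = 388.4 m^3, S = 323.0 m^2, alpha = 0.593
Formula: RT60 = 0.161 * V / (-S * ln(1 - alpha))
Compute ln(1 - 0.593) = ln(0.407) = -0.898942
Denominator: -323.0 * -0.898942 = 290.3583
Numerator: 0.161 * 388.4 = 62.5324
RT60 = 62.5324 / 290.3583 = 0.215

0.215 s


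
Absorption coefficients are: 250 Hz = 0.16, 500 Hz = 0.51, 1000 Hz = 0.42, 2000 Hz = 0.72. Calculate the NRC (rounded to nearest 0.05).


Given values:
  a_250 = 0.16, a_500 = 0.51
  a_1000 = 0.42, a_2000 = 0.72
Formula: NRC = (a250 + a500 + a1000 + a2000) / 4
Sum = 0.16 + 0.51 + 0.42 + 0.72 = 1.81
NRC = 1.81 / 4 = 0.4525
Rounded to nearest 0.05: 0.45

0.45


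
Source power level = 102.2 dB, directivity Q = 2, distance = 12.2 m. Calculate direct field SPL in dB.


Given values:
  Lw = 102.2 dB, Q = 2, r = 12.2 m
Formula: SPL = Lw + 10 * log10(Q / (4 * pi * r^2))
Compute 4 * pi * r^2 = 4 * pi * 12.2^2 = 1870.3786
Compute Q / denom = 2 / 1870.3786 = 0.0010693
Compute 10 * log10(0.0010693) = -29.709
SPL = 102.2 + (-29.709) = 72.49

72.49 dB


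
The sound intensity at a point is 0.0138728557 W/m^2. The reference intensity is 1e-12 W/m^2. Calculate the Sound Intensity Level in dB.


Given values:
  I = 0.0138728557 W/m^2
  I_ref = 1e-12 W/m^2
Formula: SIL = 10 * log10(I / I_ref)
Compute ratio: I / I_ref = 13872855700
Compute log10: log10(13872855700) = 10.142166
Multiply: SIL = 10 * 10.142166 = 101.42

101.42 dB


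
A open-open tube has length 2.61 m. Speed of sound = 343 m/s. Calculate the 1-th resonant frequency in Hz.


Given values:
  Tube type: open-open, L = 2.61 m, c = 343 m/s, n = 1
Formula: f_n = n * c / (2 * L)
Compute 2 * L = 2 * 2.61 = 5.22
f = 1 * 343 / 5.22
f = 65.71

65.71 Hz


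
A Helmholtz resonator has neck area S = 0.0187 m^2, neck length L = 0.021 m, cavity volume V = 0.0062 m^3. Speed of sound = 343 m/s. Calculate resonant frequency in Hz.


Given values:
  S = 0.0187 m^2, L = 0.021 m, V = 0.0062 m^3, c = 343 m/s
Formula: f = (c / (2*pi)) * sqrt(S / (V * L))
Compute V * L = 0.0062 * 0.021 = 0.0001302
Compute S / (V * L) = 0.0187 / 0.0001302 = 143.6252
Compute sqrt(143.6252) = 11.984373
Compute c / (2*pi) = 343 / 6.283185 = 54.590148
f = 54.590148 * 11.984373 = 654.23

654.23 Hz


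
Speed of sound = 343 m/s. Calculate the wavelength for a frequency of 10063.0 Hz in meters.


Given values:
  c = 343 m/s, f = 10063.0 Hz
Formula: lambda = c / f
lambda = 343 / 10063.0
lambda = 0.0341

0.0341 m


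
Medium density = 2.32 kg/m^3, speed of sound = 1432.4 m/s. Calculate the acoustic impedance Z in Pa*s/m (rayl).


Given values:
  rho = 2.32 kg/m^3
  c = 1432.4 m/s
Formula: Z = rho * c
Z = 2.32 * 1432.4
Z = 3323.17

3323.17 rayl


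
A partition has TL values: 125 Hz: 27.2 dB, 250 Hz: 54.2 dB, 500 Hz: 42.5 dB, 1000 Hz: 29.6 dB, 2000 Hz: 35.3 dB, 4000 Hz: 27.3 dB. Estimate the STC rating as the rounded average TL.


Given TL values at each frequency:
  125 Hz: 27.2 dB
  250 Hz: 54.2 dB
  500 Hz: 42.5 dB
  1000 Hz: 29.6 dB
  2000 Hz: 35.3 dB
  4000 Hz: 27.3 dB
Formula: STC ~ round(average of TL values)
Sum = 27.2 + 54.2 + 42.5 + 29.6 + 35.3 + 27.3 = 216.1
Average = 216.1 / 6 = 36.02
Rounded: 36

36


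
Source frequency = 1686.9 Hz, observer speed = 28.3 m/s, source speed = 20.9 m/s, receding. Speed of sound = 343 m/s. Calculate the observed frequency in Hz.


Given values:
  f_s = 1686.9 Hz, v_o = 28.3 m/s, v_s = 20.9 m/s
  Direction: receding
Formula: f_o = f_s * (c - v_o) / (c + v_s)
Numerator: c - v_o = 343 - 28.3 = 314.7
Denominator: c + v_s = 343 + 20.9 = 363.9
f_o = 1686.9 * 314.7 / 363.9 = 1458.83

1458.83 Hz


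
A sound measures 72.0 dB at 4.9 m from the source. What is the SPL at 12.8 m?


Given values:
  SPL1 = 72.0 dB, r1 = 4.9 m, r2 = 12.8 m
Formula: SPL2 = SPL1 - 20 * log10(r2 / r1)
Compute ratio: r2 / r1 = 12.8 / 4.9 = 2.6122
Compute log10: log10(2.6122) = 0.417006
Compute drop: 20 * 0.417006 = 8.3401
SPL2 = 72.0 - 8.3401 = 63.66

63.66 dB


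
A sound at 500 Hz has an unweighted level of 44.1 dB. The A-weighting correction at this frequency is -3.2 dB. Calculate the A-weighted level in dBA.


Given values:
  SPL = 44.1 dB
  A-weighting at 500 Hz = -3.2 dB
Formula: L_A = SPL + A_weight
L_A = 44.1 + (-3.2)
L_A = 40.9

40.9 dBA


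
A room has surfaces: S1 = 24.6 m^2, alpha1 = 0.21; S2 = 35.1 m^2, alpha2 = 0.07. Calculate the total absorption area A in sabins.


Given surfaces:
  Surface 1: 24.6 * 0.21 = 5.166
  Surface 2: 35.1 * 0.07 = 2.457
Formula: A = sum(Si * alpha_i)
A = 5.166 + 2.457
A = 7.62

7.62 sabins


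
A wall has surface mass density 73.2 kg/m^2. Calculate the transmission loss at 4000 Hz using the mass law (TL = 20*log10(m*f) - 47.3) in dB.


Given values:
  m = 73.2 kg/m^2, f = 4000 Hz
Formula: TL = 20 * log10(m * f) - 47.3
Compute m * f = 73.2 * 4000 = 292800.0
Compute log10(292800.0) = 5.466571
Compute 20 * 5.466571 = 109.3314
TL = 109.3314 - 47.3 = 62.03

62.03 dB


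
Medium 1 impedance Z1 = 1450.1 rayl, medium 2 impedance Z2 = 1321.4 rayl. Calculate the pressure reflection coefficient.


Given values:
  Z1 = 1450.1 rayl, Z2 = 1321.4 rayl
Formula: R = (Z2 - Z1) / (Z2 + Z1)
Numerator: Z2 - Z1 = 1321.4 - 1450.1 = -128.7
Denominator: Z2 + Z1 = 1321.4 + 1450.1 = 2771.5
R = -128.7 / 2771.5 = -0.0464

-0.0464


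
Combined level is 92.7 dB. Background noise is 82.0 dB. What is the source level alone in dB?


Given values:
  L_total = 92.7 dB, L_bg = 82.0 dB
Formula: L_source = 10 * log10(10^(L_total/10) - 10^(L_bg/10))
Convert to linear:
  10^(92.7/10) = 1862087136.6629
  10^(82.0/10) = 158489319.2461
Difference: 1862087136.6629 - 158489319.2461 = 1703597817.4168
L_source = 10 * log10(1703597817.4168) = 92.31

92.31 dB


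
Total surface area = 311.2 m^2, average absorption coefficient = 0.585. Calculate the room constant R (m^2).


Given values:
  S = 311.2 m^2, alpha = 0.585
Formula: R = S * alpha / (1 - alpha)
Numerator: 311.2 * 0.585 = 182.052
Denominator: 1 - 0.585 = 0.415
R = 182.052 / 0.415 = 438.68

438.68 m^2


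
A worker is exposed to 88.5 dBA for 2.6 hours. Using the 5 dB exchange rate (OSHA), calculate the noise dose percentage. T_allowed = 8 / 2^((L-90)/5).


Given values:
  L = 88.5 dBA, T = 2.6 hours
Formula: T_allowed = 8 / 2^((L - 90) / 5)
Compute exponent: (88.5 - 90) / 5 = -0.3
Compute 2^(-0.3) = 0.812252
T_allowed = 8 / 0.812252 = 9.84916 hours
Dose = (T / T_allowed) * 100
Dose = (2.6 / 9.84916) * 100 = 26.4

26.4 %


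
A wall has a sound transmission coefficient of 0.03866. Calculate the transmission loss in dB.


Given values:
  tau = 0.03866
Formula: TL = 10 * log10(1 / tau)
Compute 1 / tau = 1 / 0.03866 = 25.8665
Compute log10(25.8665) = 1.412738
TL = 10 * 1.412738 = 14.13

14.13 dB


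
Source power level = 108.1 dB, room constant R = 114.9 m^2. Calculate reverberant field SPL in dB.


Given values:
  Lw = 108.1 dB, R = 114.9 m^2
Formula: SPL = Lw + 10 * log10(4 / R)
Compute 4 / R = 4 / 114.9 = 0.034813
Compute 10 * log10(0.034813) = -14.5826
SPL = 108.1 + (-14.5826) = 93.52

93.52 dB


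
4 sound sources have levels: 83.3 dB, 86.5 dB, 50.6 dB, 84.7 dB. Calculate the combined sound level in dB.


Formula: L_total = 10 * log10( sum(10^(Li/10)) )
  Source 1: 10^(83.3/10) = 213796208.9502
  Source 2: 10^(86.5/10) = 446683592.151
  Source 3: 10^(50.6/10) = 114815.3621
  Source 4: 10^(84.7/10) = 295120922.6666
Sum of linear values = 955715539.1299
L_total = 10 * log10(955715539.1299) = 89.8

89.8 dB


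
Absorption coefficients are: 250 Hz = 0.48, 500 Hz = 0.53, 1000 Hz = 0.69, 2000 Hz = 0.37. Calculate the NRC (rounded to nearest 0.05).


Given values:
  a_250 = 0.48, a_500 = 0.53
  a_1000 = 0.69, a_2000 = 0.37
Formula: NRC = (a250 + a500 + a1000 + a2000) / 4
Sum = 0.48 + 0.53 + 0.69 + 0.37 = 2.07
NRC = 2.07 / 4 = 0.5175
Rounded to nearest 0.05: 0.5

0.5


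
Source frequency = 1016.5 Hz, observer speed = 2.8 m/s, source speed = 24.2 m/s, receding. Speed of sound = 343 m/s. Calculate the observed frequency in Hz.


Given values:
  f_s = 1016.5 Hz, v_o = 2.8 m/s, v_s = 24.2 m/s
  Direction: receding
Formula: f_o = f_s * (c - v_o) / (c + v_s)
Numerator: c - v_o = 343 - 2.8 = 340.2
Denominator: c + v_s = 343 + 24.2 = 367.2
f_o = 1016.5 * 340.2 / 367.2 = 941.76

941.76 Hz


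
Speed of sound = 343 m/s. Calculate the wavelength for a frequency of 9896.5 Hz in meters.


Given values:
  c = 343 m/s, f = 9896.5 Hz
Formula: lambda = c / f
lambda = 343 / 9896.5
lambda = 0.0347

0.0347 m


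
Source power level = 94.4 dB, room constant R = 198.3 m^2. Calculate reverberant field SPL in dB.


Given values:
  Lw = 94.4 dB, R = 198.3 m^2
Formula: SPL = Lw + 10 * log10(4 / R)
Compute 4 / R = 4 / 198.3 = 0.020171
Compute 10 * log10(0.020171) = -16.9527
SPL = 94.4 + (-16.9527) = 77.45

77.45 dB


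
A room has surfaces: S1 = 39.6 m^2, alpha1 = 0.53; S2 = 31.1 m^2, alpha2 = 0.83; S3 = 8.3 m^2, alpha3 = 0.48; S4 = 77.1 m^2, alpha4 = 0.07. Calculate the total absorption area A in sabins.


Given surfaces:
  Surface 1: 39.6 * 0.53 = 20.988
  Surface 2: 31.1 * 0.83 = 25.813
  Surface 3: 8.3 * 0.48 = 3.984
  Surface 4: 77.1 * 0.07 = 5.397
Formula: A = sum(Si * alpha_i)
A = 20.988 + 25.813 + 3.984 + 5.397
A = 56.18

56.18 sabins


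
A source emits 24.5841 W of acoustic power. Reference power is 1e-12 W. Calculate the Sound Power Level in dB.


Given values:
  W = 24.5841 W
  W_ref = 1e-12 W
Formula: SWL = 10 * log10(W / W_ref)
Compute ratio: W / W_ref = 24584100000000
Compute log10: log10(24584100000000) = 13.390654
Multiply: SWL = 10 * 13.390654 = 133.91

133.91 dB


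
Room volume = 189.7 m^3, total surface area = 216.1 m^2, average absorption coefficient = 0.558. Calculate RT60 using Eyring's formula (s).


Given values:
  V = 189.7 m^3, S = 216.1 m^2, alpha = 0.558
Formula: RT60 = 0.161 * V / (-S * ln(1 - alpha))
Compute ln(1 - 0.558) = ln(0.442) = -0.816445
Denominator: -216.1 * -0.816445 = 176.4338
Numerator: 0.161 * 189.7 = 30.5417
RT60 = 30.5417 / 176.4338 = 0.173

0.173 s


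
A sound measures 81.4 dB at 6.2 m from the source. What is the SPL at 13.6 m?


Given values:
  SPL1 = 81.4 dB, r1 = 6.2 m, r2 = 13.6 m
Formula: SPL2 = SPL1 - 20 * log10(r2 / r1)
Compute ratio: r2 / r1 = 13.6 / 6.2 = 2.1935
Compute log10: log10(2.1935) = 0.341138
Compute drop: 20 * 0.341138 = 6.8228
SPL2 = 81.4 - 6.8228 = 74.58

74.58 dB


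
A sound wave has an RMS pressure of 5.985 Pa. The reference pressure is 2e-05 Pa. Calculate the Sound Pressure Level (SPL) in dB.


Given values:
  p = 5.985 Pa
  p_ref = 2e-05 Pa
Formula: SPL = 20 * log10(p / p_ref)
Compute ratio: p / p_ref = 5.985 / 2e-05 = 299250
Compute log10: log10(299250) = 5.476034
Multiply: SPL = 20 * 5.476034 = 109.52

109.52 dB


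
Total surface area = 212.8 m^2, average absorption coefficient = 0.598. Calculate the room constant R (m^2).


Given values:
  S = 212.8 m^2, alpha = 0.598
Formula: R = S * alpha / (1 - alpha)
Numerator: 212.8 * 0.598 = 127.2544
Denominator: 1 - 0.598 = 0.402
R = 127.2544 / 0.402 = 316.55

316.55 m^2


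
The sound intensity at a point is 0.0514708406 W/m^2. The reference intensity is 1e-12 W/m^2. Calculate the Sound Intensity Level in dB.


Given values:
  I = 0.0514708406 W/m^2
  I_ref = 1e-12 W/m^2
Formula: SIL = 10 * log10(I / I_ref)
Compute ratio: I / I_ref = 51470840600
Compute log10: log10(51470840600) = 10.711561
Multiply: SIL = 10 * 10.711561 = 107.12

107.12 dB


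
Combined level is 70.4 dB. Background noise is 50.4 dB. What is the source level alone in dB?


Given values:
  L_total = 70.4 dB, L_bg = 50.4 dB
Formula: L_source = 10 * log10(10^(L_total/10) - 10^(L_bg/10))
Convert to linear:
  10^(70.4/10) = 10964781.9614
  10^(50.4/10) = 109647.8196
Difference: 10964781.9614 - 109647.8196 = 10855134.1418
L_source = 10 * log10(10855134.1418) = 70.36

70.36 dB


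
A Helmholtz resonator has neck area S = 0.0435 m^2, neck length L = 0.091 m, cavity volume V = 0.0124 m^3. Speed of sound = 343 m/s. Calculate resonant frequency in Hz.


Given values:
  S = 0.0435 m^2, L = 0.091 m, V = 0.0124 m^3, c = 343 m/s
Formula: f = (c / (2*pi)) * sqrt(S / (V * L))
Compute V * L = 0.0124 * 0.091 = 0.0011284
Compute S / (V * L) = 0.0435 / 0.0011284 = 38.5502
Compute sqrt(38.5502) = 6.208881
Compute c / (2*pi) = 343 / 6.283185 = 54.590148
f = 54.590148 * 6.208881 = 338.94

338.94 Hz


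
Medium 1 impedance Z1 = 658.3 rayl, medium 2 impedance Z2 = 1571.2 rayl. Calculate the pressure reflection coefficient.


Given values:
  Z1 = 658.3 rayl, Z2 = 1571.2 rayl
Formula: R = (Z2 - Z1) / (Z2 + Z1)
Numerator: Z2 - Z1 = 1571.2 - 658.3 = 912.9
Denominator: Z2 + Z1 = 1571.2 + 658.3 = 2229.5
R = 912.9 / 2229.5 = 0.4095

0.4095


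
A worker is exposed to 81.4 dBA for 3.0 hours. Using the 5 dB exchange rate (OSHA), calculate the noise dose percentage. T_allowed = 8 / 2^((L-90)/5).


Given values:
  L = 81.4 dBA, T = 3.0 hours
Formula: T_allowed = 8 / 2^((L - 90) / 5)
Compute exponent: (81.4 - 90) / 5 = -1.72
Compute 2^(-1.72) = 0.303549
T_allowed = 8 / 0.303549 = 26.354888 hours
Dose = (T / T_allowed) * 100
Dose = (3.0 / 26.354888) * 100 = 11.38

11.38 %


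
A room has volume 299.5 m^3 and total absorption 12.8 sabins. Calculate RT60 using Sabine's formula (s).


Given values:
  V = 299.5 m^3
  A = 12.8 sabins
Formula: RT60 = 0.161 * V / A
Numerator: 0.161 * 299.5 = 48.2195
RT60 = 48.2195 / 12.8 = 3.767

3.767 s


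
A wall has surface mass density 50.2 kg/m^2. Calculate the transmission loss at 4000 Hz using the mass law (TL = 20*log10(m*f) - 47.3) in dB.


Given values:
  m = 50.2 kg/m^2, f = 4000 Hz
Formula: TL = 20 * log10(m * f) - 47.3
Compute m * f = 50.2 * 4000 = 200800.0
Compute log10(200800.0) = 5.302764
Compute 20 * 5.302764 = 106.0553
TL = 106.0553 - 47.3 = 58.76

58.76 dB


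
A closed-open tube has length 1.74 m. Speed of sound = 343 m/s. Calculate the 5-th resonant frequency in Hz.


Given values:
  Tube type: closed-open, L = 1.74 m, c = 343 m/s, n = 5
Formula: f_n = (2n - 1) * c / (4 * L)
Compute 2n - 1 = 2*5 - 1 = 9
Compute 4 * L = 4 * 1.74 = 6.96
f = 9 * 343 / 6.96
f = 443.53

443.53 Hz


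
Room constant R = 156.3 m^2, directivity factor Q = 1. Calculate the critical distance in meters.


Given values:
  R = 156.3 m^2, Q = 1
Formula: d_c = 0.141 * sqrt(Q * R)
Compute Q * R = 1 * 156.3 = 156.3
Compute sqrt(156.3) = 12.502
d_c = 0.141 * 12.502 = 1.763

1.763 m


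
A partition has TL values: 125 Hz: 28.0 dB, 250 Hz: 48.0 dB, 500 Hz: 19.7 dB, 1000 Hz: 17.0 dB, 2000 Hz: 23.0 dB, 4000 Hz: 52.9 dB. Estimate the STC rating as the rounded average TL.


Given TL values at each frequency:
  125 Hz: 28.0 dB
  250 Hz: 48.0 dB
  500 Hz: 19.7 dB
  1000 Hz: 17.0 dB
  2000 Hz: 23.0 dB
  4000 Hz: 52.9 dB
Formula: STC ~ round(average of TL values)
Sum = 28.0 + 48.0 + 19.7 + 17.0 + 23.0 + 52.9 = 188.6
Average = 188.6 / 6 = 31.43
Rounded: 31

31


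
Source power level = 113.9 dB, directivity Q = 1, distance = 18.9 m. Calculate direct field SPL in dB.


Given values:
  Lw = 113.9 dB, Q = 1, r = 18.9 m
Formula: SPL = Lw + 10 * log10(Q / (4 * pi * r^2))
Compute 4 * pi * r^2 = 4 * pi * 18.9^2 = 4488.8332
Compute Q / denom = 1 / 4488.8332 = 0.00022278
Compute 10 * log10(0.00022278) = -36.5212
SPL = 113.9 + (-36.5212) = 77.38

77.38 dB


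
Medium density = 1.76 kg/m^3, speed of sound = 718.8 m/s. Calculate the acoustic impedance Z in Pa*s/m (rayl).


Given values:
  rho = 1.76 kg/m^3
  c = 718.8 m/s
Formula: Z = rho * c
Z = 1.76 * 718.8
Z = 1265.09

1265.09 rayl


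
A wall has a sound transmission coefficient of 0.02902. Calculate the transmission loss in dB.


Given values:
  tau = 0.02902
Formula: TL = 10 * log10(1 / tau)
Compute 1 / tau = 1 / 0.02902 = 34.459
Compute log10(34.459) = 1.537303
TL = 10 * 1.537303 = 15.37

15.37 dB


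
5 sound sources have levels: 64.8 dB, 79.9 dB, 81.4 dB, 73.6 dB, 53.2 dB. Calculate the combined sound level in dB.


Formula: L_total = 10 * log10( sum(10^(Li/10)) )
  Source 1: 10^(64.8/10) = 3019951.7204
  Source 2: 10^(79.9/10) = 97723722.0956
  Source 3: 10^(81.4/10) = 138038426.4603
  Source 4: 10^(73.6/10) = 22908676.5277
  Source 5: 10^(53.2/10) = 208929.6131
Sum of linear values = 261899706.4171
L_total = 10 * log10(261899706.4171) = 84.18

84.18 dB


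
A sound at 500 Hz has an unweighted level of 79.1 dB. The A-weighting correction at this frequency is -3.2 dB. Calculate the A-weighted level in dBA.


Given values:
  SPL = 79.1 dB
  A-weighting at 500 Hz = -3.2 dB
Formula: L_A = SPL + A_weight
L_A = 79.1 + (-3.2)
L_A = 75.9

75.9 dBA


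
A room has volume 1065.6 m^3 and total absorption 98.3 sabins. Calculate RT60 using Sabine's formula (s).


Given values:
  V = 1065.6 m^3
  A = 98.3 sabins
Formula: RT60 = 0.161 * V / A
Numerator: 0.161 * 1065.6 = 171.5616
RT60 = 171.5616 / 98.3 = 1.745

1.745 s


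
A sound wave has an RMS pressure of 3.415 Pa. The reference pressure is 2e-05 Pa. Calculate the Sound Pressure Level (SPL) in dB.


Given values:
  p = 3.415 Pa
  p_ref = 2e-05 Pa
Formula: SPL = 20 * log10(p / p_ref)
Compute ratio: p / p_ref = 3.415 / 2e-05 = 170750
Compute log10: log10(170750) = 5.232361
Multiply: SPL = 20 * 5.232361 = 104.65

104.65 dB


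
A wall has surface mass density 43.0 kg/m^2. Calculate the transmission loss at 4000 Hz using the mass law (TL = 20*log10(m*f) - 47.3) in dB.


Given values:
  m = 43.0 kg/m^2, f = 4000 Hz
Formula: TL = 20 * log10(m * f) - 47.3
Compute m * f = 43.0 * 4000 = 172000.0
Compute log10(172000.0) = 5.235528
Compute 20 * 5.235528 = 104.7106
TL = 104.7106 - 47.3 = 57.41

57.41 dB


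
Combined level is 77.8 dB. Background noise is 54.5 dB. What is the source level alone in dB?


Given values:
  L_total = 77.8 dB, L_bg = 54.5 dB
Formula: L_source = 10 * log10(10^(L_total/10) - 10^(L_bg/10))
Convert to linear:
  10^(77.8/10) = 60255958.6074
  10^(54.5/10) = 281838.2931
Difference: 60255958.6074 - 281838.2931 = 59974120.3143
L_source = 10 * log10(59974120.3143) = 77.78

77.78 dB


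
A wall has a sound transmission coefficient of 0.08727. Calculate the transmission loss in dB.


Given values:
  tau = 0.08727
Formula: TL = 10 * log10(1 / tau)
Compute 1 / tau = 1 / 0.08727 = 11.4587
Compute log10(11.4587) = 1.059135
TL = 10 * 1.059135 = 10.59

10.59 dB


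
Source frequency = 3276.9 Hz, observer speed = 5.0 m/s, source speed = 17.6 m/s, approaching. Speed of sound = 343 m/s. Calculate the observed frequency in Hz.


Given values:
  f_s = 3276.9 Hz, v_o = 5.0 m/s, v_s = 17.6 m/s
  Direction: approaching
Formula: f_o = f_s * (c + v_o) / (c - v_s)
Numerator: c + v_o = 343 + 5.0 = 348.0
Denominator: c - v_s = 343 - 17.6 = 325.4
f_o = 3276.9 * 348.0 / 325.4 = 3504.49

3504.49 Hz


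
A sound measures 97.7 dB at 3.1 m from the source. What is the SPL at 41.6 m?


Given values:
  SPL1 = 97.7 dB, r1 = 3.1 m, r2 = 41.6 m
Formula: SPL2 = SPL1 - 20 * log10(r2 / r1)
Compute ratio: r2 / r1 = 41.6 / 3.1 = 13.4194
Compute log10: log10(13.4194) = 1.127733
Compute drop: 20 * 1.127733 = 22.5547
SPL2 = 97.7 - 22.5547 = 75.15

75.15 dB


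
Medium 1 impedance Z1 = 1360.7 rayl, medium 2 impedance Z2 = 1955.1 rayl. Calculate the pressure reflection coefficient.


Given values:
  Z1 = 1360.7 rayl, Z2 = 1955.1 rayl
Formula: R = (Z2 - Z1) / (Z2 + Z1)
Numerator: Z2 - Z1 = 1955.1 - 1360.7 = 594.4
Denominator: Z2 + Z1 = 1955.1 + 1360.7 = 3315.8
R = 594.4 / 3315.8 = 0.1793

0.1793


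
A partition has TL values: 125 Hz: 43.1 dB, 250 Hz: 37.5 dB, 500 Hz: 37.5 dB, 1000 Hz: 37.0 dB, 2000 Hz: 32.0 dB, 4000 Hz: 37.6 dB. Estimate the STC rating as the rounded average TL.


Given TL values at each frequency:
  125 Hz: 43.1 dB
  250 Hz: 37.5 dB
  500 Hz: 37.5 dB
  1000 Hz: 37.0 dB
  2000 Hz: 32.0 dB
  4000 Hz: 37.6 dB
Formula: STC ~ round(average of TL values)
Sum = 43.1 + 37.5 + 37.5 + 37.0 + 32.0 + 37.6 = 224.7
Average = 224.7 / 6 = 37.45
Rounded: 37

37


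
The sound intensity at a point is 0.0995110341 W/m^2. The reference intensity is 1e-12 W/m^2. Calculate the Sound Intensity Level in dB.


Given values:
  I = 0.0995110341 W/m^2
  I_ref = 1e-12 W/m^2
Formula: SIL = 10 * log10(I / I_ref)
Compute ratio: I / I_ref = 99511034100
Compute log10: log10(99511034100) = 10.997871
Multiply: SIL = 10 * 10.997871 = 109.98

109.98 dB


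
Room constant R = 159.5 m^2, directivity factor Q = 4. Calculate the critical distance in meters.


Given values:
  R = 159.5 m^2, Q = 4
Formula: d_c = 0.141 * sqrt(Q * R)
Compute Q * R = 4 * 159.5 = 638.0
Compute sqrt(638.0) = 25.2587
d_c = 0.141 * 25.2587 = 3.561

3.561 m


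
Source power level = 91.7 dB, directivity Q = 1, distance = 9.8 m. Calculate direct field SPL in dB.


Given values:
  Lw = 91.7 dB, Q = 1, r = 9.8 m
Formula: SPL = Lw + 10 * log10(Q / (4 * pi * r^2))
Compute 4 * pi * r^2 = 4 * pi * 9.8^2 = 1206.8742
Compute Q / denom = 1 / 1206.8742 = 0.00082859
Compute 10 * log10(0.00082859) = -30.8166
SPL = 91.7 + (-30.8166) = 60.88

60.88 dB


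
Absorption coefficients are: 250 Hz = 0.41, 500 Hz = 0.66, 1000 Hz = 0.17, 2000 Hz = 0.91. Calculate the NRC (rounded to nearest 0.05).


Given values:
  a_250 = 0.41, a_500 = 0.66
  a_1000 = 0.17, a_2000 = 0.91
Formula: NRC = (a250 + a500 + a1000 + a2000) / 4
Sum = 0.41 + 0.66 + 0.17 + 0.91 = 2.15
NRC = 2.15 / 4 = 0.5375
Rounded to nearest 0.05: 0.55

0.55


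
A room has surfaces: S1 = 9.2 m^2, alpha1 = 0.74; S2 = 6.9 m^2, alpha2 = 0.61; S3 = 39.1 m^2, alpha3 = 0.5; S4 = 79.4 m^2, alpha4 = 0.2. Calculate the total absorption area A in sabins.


Given surfaces:
  Surface 1: 9.2 * 0.74 = 6.808
  Surface 2: 6.9 * 0.61 = 4.209
  Surface 3: 39.1 * 0.5 = 19.55
  Surface 4: 79.4 * 0.2 = 15.88
Formula: A = sum(Si * alpha_i)
A = 6.808 + 4.209 + 19.55 + 15.88
A = 46.45

46.45 sabins


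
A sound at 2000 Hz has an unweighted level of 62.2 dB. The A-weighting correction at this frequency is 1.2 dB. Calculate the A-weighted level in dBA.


Given values:
  SPL = 62.2 dB
  A-weighting at 2000 Hz = 1.2 dB
Formula: L_A = SPL + A_weight
L_A = 62.2 + (1.2)
L_A = 63.4

63.4 dBA


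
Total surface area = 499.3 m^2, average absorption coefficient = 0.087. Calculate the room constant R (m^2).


Given values:
  S = 499.3 m^2, alpha = 0.087
Formula: R = S * alpha / (1 - alpha)
Numerator: 499.3 * 0.087 = 43.4391
Denominator: 1 - 0.087 = 0.913
R = 43.4391 / 0.913 = 47.58

47.58 m^2


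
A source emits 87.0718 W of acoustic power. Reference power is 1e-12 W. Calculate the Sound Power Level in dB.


Given values:
  W = 87.0718 W
  W_ref = 1e-12 W
Formula: SWL = 10 * log10(W / W_ref)
Compute ratio: W / W_ref = 87071800000000
Compute log10: log10(87071800000000) = 13.939878
Multiply: SWL = 10 * 13.939878 = 139.4

139.4 dB


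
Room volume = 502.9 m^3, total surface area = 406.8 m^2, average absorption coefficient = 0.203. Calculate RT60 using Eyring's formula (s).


Given values:
  V = 502.9 m^3, S = 406.8 m^2, alpha = 0.203
Formula: RT60 = 0.161 * V / (-S * ln(1 - alpha))
Compute ln(1 - 0.203) = ln(0.797) = -0.226901
Denominator: -406.8 * -0.226901 = 92.3033
Numerator: 0.161 * 502.9 = 80.9669
RT60 = 80.9669 / 92.3033 = 0.877

0.877 s


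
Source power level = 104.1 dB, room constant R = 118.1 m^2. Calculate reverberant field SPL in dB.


Given values:
  Lw = 104.1 dB, R = 118.1 m^2
Formula: SPL = Lw + 10 * log10(4 / R)
Compute 4 / R = 4 / 118.1 = 0.03387
Compute 10 * log10(0.03387) = -14.7018
SPL = 104.1 + (-14.7018) = 89.4

89.4 dB


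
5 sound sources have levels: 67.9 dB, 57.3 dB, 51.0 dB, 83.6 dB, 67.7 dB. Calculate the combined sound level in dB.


Formula: L_total = 10 * log10( sum(10^(Li/10)) )
  Source 1: 10^(67.9/10) = 6165950.0186
  Source 2: 10^(57.3/10) = 537031.7964
  Source 3: 10^(51.0/10) = 125892.5412
  Source 4: 10^(83.6/10) = 229086765.2768
  Source 5: 10^(67.7/10) = 5888436.5536
Sum of linear values = 241804076.1866
L_total = 10 * log10(241804076.1866) = 83.83

83.83 dB


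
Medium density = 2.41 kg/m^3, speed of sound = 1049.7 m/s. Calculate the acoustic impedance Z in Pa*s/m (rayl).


Given values:
  rho = 2.41 kg/m^3
  c = 1049.7 m/s
Formula: Z = rho * c
Z = 2.41 * 1049.7
Z = 2529.78

2529.78 rayl


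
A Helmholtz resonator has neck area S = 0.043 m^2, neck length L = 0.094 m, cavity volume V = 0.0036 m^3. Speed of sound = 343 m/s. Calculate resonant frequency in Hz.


Given values:
  S = 0.043 m^2, L = 0.094 m, V = 0.0036 m^3, c = 343 m/s
Formula: f = (c / (2*pi)) * sqrt(S / (V * L))
Compute V * L = 0.0036 * 0.094 = 0.0003384
Compute S / (V * L) = 0.043 / 0.0003384 = 127.0686
Compute sqrt(127.0686) = 11.272471
Compute c / (2*pi) = 343 / 6.283185 = 54.590148
f = 54.590148 * 11.272471 = 615.37

615.37 Hz


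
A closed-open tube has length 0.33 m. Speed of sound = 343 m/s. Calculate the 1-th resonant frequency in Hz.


Given values:
  Tube type: closed-open, L = 0.33 m, c = 343 m/s, n = 1
Formula: f_n = (2n - 1) * c / (4 * L)
Compute 2n - 1 = 2*1 - 1 = 1
Compute 4 * L = 4 * 0.33 = 1.32
f = 1 * 343 / 1.32
f = 259.85

259.85 Hz


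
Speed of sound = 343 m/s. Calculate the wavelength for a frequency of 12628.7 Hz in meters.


Given values:
  c = 343 m/s, f = 12628.7 Hz
Formula: lambda = c / f
lambda = 343 / 12628.7
lambda = 0.0272

0.0272 m


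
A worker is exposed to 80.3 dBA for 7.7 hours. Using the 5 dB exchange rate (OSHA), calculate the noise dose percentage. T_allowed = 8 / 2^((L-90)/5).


Given values:
  L = 80.3 dBA, T = 7.7 hours
Formula: T_allowed = 8 / 2^((L - 90) / 5)
Compute exponent: (80.3 - 90) / 5 = -1.94
Compute 2^(-1.94) = 0.260616
T_allowed = 8 / 0.260616 = 30.696504 hours
Dose = (T / T_allowed) * 100
Dose = (7.7 / 30.696504) * 100 = 25.08

25.08 %


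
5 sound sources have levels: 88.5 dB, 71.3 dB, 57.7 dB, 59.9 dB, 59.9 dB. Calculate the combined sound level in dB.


Formula: L_total = 10 * log10( sum(10^(Li/10)) )
  Source 1: 10^(88.5/10) = 707945784.3841
  Source 2: 10^(71.3/10) = 13489628.8259
  Source 3: 10^(57.7/10) = 588843.6554
  Source 4: 10^(59.9/10) = 977237.221
  Source 5: 10^(59.9/10) = 977237.221
Sum of linear values = 723978731.3074
L_total = 10 * log10(723978731.3074) = 88.6

88.6 dB


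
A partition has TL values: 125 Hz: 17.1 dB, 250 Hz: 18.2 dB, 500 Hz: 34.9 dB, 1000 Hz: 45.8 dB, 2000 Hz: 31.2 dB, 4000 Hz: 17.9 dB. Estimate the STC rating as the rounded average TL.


Given TL values at each frequency:
  125 Hz: 17.1 dB
  250 Hz: 18.2 dB
  500 Hz: 34.9 dB
  1000 Hz: 45.8 dB
  2000 Hz: 31.2 dB
  4000 Hz: 17.9 dB
Formula: STC ~ round(average of TL values)
Sum = 17.1 + 18.2 + 34.9 + 45.8 + 31.2 + 17.9 = 165.1
Average = 165.1 / 6 = 27.52
Rounded: 28

28


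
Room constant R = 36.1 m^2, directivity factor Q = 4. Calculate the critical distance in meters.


Given values:
  R = 36.1 m^2, Q = 4
Formula: d_c = 0.141 * sqrt(Q * R)
Compute Q * R = 4 * 36.1 = 144.4
Compute sqrt(144.4) = 12.0167
d_c = 0.141 * 12.0167 = 1.694

1.694 m


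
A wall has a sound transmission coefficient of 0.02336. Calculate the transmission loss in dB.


Given values:
  tau = 0.02336
Formula: TL = 10 * log10(1 / tau)
Compute 1 / tau = 1 / 0.02336 = 42.8082
Compute log10(42.8082) = 1.631527
TL = 10 * 1.631527 = 16.32

16.32 dB


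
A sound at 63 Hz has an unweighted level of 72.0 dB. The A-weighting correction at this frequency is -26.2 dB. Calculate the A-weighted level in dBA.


Given values:
  SPL = 72.0 dB
  A-weighting at 63 Hz = -26.2 dB
Formula: L_A = SPL + A_weight
L_A = 72.0 + (-26.2)
L_A = 45.8

45.8 dBA


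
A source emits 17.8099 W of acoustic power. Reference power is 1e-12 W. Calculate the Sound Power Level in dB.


Given values:
  W = 17.8099 W
  W_ref = 1e-12 W
Formula: SWL = 10 * log10(W / W_ref)
Compute ratio: W / W_ref = 17809900000000
Compute log10: log10(17809900000000) = 13.250661
Multiply: SWL = 10 * 13.250661 = 132.51

132.51 dB


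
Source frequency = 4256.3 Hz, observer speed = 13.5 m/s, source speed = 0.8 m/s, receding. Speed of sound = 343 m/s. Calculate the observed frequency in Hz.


Given values:
  f_s = 4256.3 Hz, v_o = 13.5 m/s, v_s = 0.8 m/s
  Direction: receding
Formula: f_o = f_s * (c - v_o) / (c + v_s)
Numerator: c - v_o = 343 - 13.5 = 329.5
Denominator: c + v_s = 343 + 0.8 = 343.8
f_o = 4256.3 * 329.5 / 343.8 = 4079.26

4079.26 Hz


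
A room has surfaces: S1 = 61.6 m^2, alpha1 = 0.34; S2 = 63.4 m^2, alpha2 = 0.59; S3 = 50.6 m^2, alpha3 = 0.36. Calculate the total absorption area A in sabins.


Given surfaces:
  Surface 1: 61.6 * 0.34 = 20.944
  Surface 2: 63.4 * 0.59 = 37.406
  Surface 3: 50.6 * 0.36 = 18.216
Formula: A = sum(Si * alpha_i)
A = 20.944 + 37.406 + 18.216
A = 76.57

76.57 sabins


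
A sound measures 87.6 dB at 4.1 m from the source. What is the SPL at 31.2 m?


Given values:
  SPL1 = 87.6 dB, r1 = 4.1 m, r2 = 31.2 m
Formula: SPL2 = SPL1 - 20 * log10(r2 / r1)
Compute ratio: r2 / r1 = 31.2 / 4.1 = 7.6098
Compute log10: log10(7.6098) = 0.881373
Compute drop: 20 * 0.881373 = 17.6275
SPL2 = 87.6 - 17.6275 = 69.97

69.97 dB


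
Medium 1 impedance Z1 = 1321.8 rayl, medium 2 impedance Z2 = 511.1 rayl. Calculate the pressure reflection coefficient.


Given values:
  Z1 = 1321.8 rayl, Z2 = 511.1 rayl
Formula: R = (Z2 - Z1) / (Z2 + Z1)
Numerator: Z2 - Z1 = 511.1 - 1321.8 = -810.7
Denominator: Z2 + Z1 = 511.1 + 1321.8 = 1832.9
R = -810.7 / 1832.9 = -0.4423

-0.4423


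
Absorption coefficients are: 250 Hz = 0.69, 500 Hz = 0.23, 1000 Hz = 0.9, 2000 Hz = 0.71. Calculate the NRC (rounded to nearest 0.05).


Given values:
  a_250 = 0.69, a_500 = 0.23
  a_1000 = 0.9, a_2000 = 0.71
Formula: NRC = (a250 + a500 + a1000 + a2000) / 4
Sum = 0.69 + 0.23 + 0.9 + 0.71 = 2.53
NRC = 2.53 / 4 = 0.6325
Rounded to nearest 0.05: 0.65

0.65


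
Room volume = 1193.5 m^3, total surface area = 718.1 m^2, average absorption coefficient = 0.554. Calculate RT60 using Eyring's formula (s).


Given values:
  V = 1193.5 m^3, S = 718.1 m^2, alpha = 0.554
Formula: RT60 = 0.161 * V / (-S * ln(1 - alpha))
Compute ln(1 - 0.554) = ln(0.446) = -0.807436
Denominator: -718.1 * -0.807436 = 579.8198
Numerator: 0.161 * 1193.5 = 192.1535
RT60 = 192.1535 / 579.8198 = 0.331

0.331 s


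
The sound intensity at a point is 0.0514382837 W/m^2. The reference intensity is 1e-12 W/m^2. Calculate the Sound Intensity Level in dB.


Given values:
  I = 0.0514382837 W/m^2
  I_ref = 1e-12 W/m^2
Formula: SIL = 10 * log10(I / I_ref)
Compute ratio: I / I_ref = 51438283700
Compute log10: log10(51438283700) = 10.711286
Multiply: SIL = 10 * 10.711286 = 107.11

107.11 dB


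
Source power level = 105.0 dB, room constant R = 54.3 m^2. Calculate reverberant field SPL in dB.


Given values:
  Lw = 105.0 dB, R = 54.3 m^2
Formula: SPL = Lw + 10 * log10(4 / R)
Compute 4 / R = 4 / 54.3 = 0.073665
Compute 10 * log10(0.073665) = -11.3274
SPL = 105.0 + (-11.3274) = 93.67

93.67 dB


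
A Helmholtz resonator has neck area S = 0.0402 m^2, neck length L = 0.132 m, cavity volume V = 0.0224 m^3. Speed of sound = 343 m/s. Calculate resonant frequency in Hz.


Given values:
  S = 0.0402 m^2, L = 0.132 m, V = 0.0224 m^3, c = 343 m/s
Formula: f = (c / (2*pi)) * sqrt(S / (V * L))
Compute V * L = 0.0224 * 0.132 = 0.0029568
Compute S / (V * L) = 0.0402 / 0.0029568 = 13.5958
Compute sqrt(13.5958) = 3.687248
Compute c / (2*pi) = 343 / 6.283185 = 54.590148
f = 54.590148 * 3.687248 = 201.29

201.29 Hz
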